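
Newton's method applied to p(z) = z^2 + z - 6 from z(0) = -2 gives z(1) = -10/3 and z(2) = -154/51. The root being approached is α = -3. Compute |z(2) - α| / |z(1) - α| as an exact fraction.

1/17

z(1) - α = -10/3 - (-3) = -10/3 + 3 = -1/3, so |z(1) - α| = 1/3.
z(2) - α = -154/51 - (-3) = -154/51 + 3 = -1/51, so |z(2) - α| = 1/51.
Ratio = (1/51) / (1/3) = 1/17.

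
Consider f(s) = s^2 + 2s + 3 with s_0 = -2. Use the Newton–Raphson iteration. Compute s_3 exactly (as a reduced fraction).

f'(s) = 2s + 2.
f(-2) = 3, f'(-2) = -2, so s_1 = (-2) - 3/(-2) = -1/2.
f(-1/2) = 9/4, f'(-1/2) = 1, so s_2 = (-1/2) - (9/4)/1 = -11/4.
f(-11/4) = 81/16, f'(-11/4) = -7/2, so s_3 = (-11/4) - (81/16)/(-7/2) = -73/56.

-73/56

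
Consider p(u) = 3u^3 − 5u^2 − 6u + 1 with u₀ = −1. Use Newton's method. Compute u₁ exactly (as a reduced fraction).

p'(u) = 9u^2 − 10u − 6.
p(−1) = −1, p'(−1) = 13, so u₁ = (−1) − (−1)/13 = −12/13.

−12/13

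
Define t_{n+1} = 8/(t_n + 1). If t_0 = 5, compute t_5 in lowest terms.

t_1 = 8/(5 + 1) = 4/3.
t_2 = 8/(4/3 + 1) = 24/7.
t_3 = 8/(24/7 + 1) = 56/31.
t_4 = 8/(56/31 + 1) = 248/87.
t_5 = 8/(248/87 + 1) = 696/335.

696/335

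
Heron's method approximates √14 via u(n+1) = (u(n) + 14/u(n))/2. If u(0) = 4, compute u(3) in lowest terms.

u(1) = (4 + 14/4)/2 = 15/4.
u(2) = (15/4 + 14/(15/4))/2 = 449/120.
u(3) = (449/120 + 14/(449/120))/2 = 403201/107760.

403201/107760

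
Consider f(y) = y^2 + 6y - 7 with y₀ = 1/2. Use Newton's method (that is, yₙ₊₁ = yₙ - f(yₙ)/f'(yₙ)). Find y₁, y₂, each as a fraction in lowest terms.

f'(y) = 2y + 6.
f(1/2) = -15/4, f'(1/2) = 7, so y₁ = (1/2) - (-15/4)/7 = 29/28.
f(29/28) = 225/784, f'(29/28) = 113/14, so y₂ = (29/28) - (225/784)/(113/14) = 6329/6328.

y₁ = 29/28, y₂ = 6329/6328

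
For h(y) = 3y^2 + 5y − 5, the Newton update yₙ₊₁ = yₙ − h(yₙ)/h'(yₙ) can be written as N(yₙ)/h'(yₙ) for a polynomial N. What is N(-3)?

32

h'(y) = 6y + 5.
N(y) = y·h'(y) − h(y) = y·(6y + 5) − (3y^2 + 5y − 5) = 3y^2 + 5.
N(-3) = 32.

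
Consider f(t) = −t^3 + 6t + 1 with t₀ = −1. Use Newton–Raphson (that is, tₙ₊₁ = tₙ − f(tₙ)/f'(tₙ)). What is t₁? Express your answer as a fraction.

1/3

f'(t) = −3t^2 + 6.
f(−1) = −4, f'(−1) = 3, so t₁ = (−1) − (−4)/3 = 1/3.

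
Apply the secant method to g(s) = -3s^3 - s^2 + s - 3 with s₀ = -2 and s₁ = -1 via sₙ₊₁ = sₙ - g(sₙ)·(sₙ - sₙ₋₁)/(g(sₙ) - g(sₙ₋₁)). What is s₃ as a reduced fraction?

g(-2) = 15, g(-1) = -2. s₂ = (-1) - (-2)·((-1) - (-2))/((-2) - 15) = -19/17.
g(-1) = -2, g(-19/17) = -5790/4913. s₃ = (-19/17) - (-5790/4913)·((-19/17) - (-1))/((-5790/4913) - (-2)) = -1298/1009.

-1298/1009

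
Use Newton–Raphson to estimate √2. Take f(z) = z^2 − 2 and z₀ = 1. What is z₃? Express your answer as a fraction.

577/408

f'(z) = 2z.
f(1) = −1, f'(1) = 2, so z₁ = 1 − (−1)/2 = 3/2.
f(3/2) = 1/4, f'(3/2) = 3, so z₂ = (3/2) − (1/4)/3 = 17/12.
f(17/12) = 1/144, f'(17/12) = 17/6, so z₃ = (17/12) − (1/144)/(17/6) = 577/408.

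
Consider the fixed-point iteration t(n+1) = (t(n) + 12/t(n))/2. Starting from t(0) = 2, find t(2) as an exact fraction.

t(1) = (2 + 12/2)/2 = 4.
t(2) = (4 + 12/4)/2 = 7/2.

7/2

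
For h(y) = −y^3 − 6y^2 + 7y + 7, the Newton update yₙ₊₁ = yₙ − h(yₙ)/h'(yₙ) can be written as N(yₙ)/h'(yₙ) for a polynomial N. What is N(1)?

h'(y) = −3y^2 − 12y + 7.
N(y) = y·h'(y) − h(y) = y·(−3y^2 − 12y + 7) − (−y^3 − 6y^2 + 7y + 7) = −2y^3 − 6y^2 − 7.
N(1) = −15.

−15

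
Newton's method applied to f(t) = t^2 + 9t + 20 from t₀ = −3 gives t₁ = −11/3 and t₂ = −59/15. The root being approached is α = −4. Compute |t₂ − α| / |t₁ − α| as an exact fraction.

1/5

t₁ − α = −11/3 − (−4) = −11/3 + 4 = 1/3, so |t₁ − α| = 1/3.
t₂ − α = −59/15 − (−4) = −59/15 + 4 = 1/15, so |t₂ − α| = 1/15.
Ratio = (1/15) / (1/3) = 1/5.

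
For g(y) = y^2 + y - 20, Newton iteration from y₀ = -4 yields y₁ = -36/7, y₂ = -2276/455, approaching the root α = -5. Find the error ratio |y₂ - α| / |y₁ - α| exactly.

1/65

y₁ - α = -36/7 - (-5) = -36/7 + 5 = -1/7, so |y₁ - α| = 1/7.
y₂ - α = -2276/455 - (-5) = -2276/455 + 5 = -1/455, so |y₂ - α| = 1/455.
Ratio = (1/455) / (1/7) = 1/65.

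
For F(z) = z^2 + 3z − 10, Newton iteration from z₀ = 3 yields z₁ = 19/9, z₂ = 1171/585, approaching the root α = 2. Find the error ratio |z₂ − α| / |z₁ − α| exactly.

z₁ − α = 19/9 − 2 = 1/9, so |z₁ − α| = 1/9.
z₂ − α = 1171/585 − 2 = 1/585, so |z₂ − α| = 1/585.
Ratio = (1/585) / (1/9) = 1/65.

1/65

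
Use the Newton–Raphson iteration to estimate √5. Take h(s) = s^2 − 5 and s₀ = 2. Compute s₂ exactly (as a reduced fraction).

h'(s) = 2s.
h(2) = −1, h'(2) = 4, so s₁ = 2 − (−1)/4 = 9/4.
h(9/4) = 1/16, h'(9/4) = 9/2, so s₂ = (9/4) − (1/16)/(9/2) = 161/72.

161/72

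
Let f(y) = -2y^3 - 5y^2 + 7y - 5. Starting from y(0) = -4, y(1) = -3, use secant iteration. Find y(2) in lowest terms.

-113/32

f(-4) = 15, f(-3) = -17. y(2) = (-3) - (-17)·((-3) - (-4))/((-17) - 15) = -113/32.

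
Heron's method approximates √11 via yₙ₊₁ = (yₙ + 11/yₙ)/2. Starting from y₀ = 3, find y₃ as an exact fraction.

y₁ = (3 + 11/3)/2 = 10/3.
y₂ = (10/3 + 11/(10/3))/2 = 199/60.
y₃ = (199/60 + 11/(199/60))/2 = 79201/23880.

79201/23880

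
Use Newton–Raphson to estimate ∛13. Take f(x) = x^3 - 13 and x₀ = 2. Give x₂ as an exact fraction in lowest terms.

f'(x) = 3x^2.
f(2) = -5, f'(2) = 12, so x₁ = 2 - (-5)/12 = 29/12.
f(29/12) = 1925/1728, f'(29/12) = 841/48, so x₂ = (29/12) - (1925/1728)/(841/48) = 35621/15138.

35621/15138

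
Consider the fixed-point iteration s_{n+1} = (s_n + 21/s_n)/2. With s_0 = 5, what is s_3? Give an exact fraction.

s_1 = (5 + 21/5)/2 = 23/5.
s_2 = (23/5 + 21/(23/5))/2 = 527/115.
s_3 = (527/115 + 21/(527/115))/2 = 277727/60605.

277727/60605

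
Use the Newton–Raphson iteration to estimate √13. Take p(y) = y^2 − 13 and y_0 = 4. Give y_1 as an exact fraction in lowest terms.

p'(y) = 2y.
p(4) = 3, p'(4) = 8, so y_1 = 4 − 3/8 = 29/8.

29/8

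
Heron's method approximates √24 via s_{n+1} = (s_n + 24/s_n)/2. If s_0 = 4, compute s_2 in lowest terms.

s_1 = (4 + 24/4)/2 = 5.
s_2 = (5 + 24/5)/2 = 49/10.

49/10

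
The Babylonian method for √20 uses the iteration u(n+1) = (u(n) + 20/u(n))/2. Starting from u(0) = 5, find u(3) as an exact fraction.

u(1) = (5 + 20/5)/2 = 9/2.
u(2) = (9/2 + 20/(9/2))/2 = 161/36.
u(3) = (161/36 + 20/(161/36))/2 = 51841/11592.

51841/11592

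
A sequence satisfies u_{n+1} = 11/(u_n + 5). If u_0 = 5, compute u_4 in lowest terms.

u_1 = 11/(5 + 5) = 11/10.
u_2 = 11/(11/10 + 5) = 110/61.
u_3 = 11/(110/61 + 5) = 671/415.
u_4 = 11/(671/415 + 5) = 4565/2746.

4565/2746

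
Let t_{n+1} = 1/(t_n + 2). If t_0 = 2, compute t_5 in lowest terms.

t_1 = 1/(2 + 2) = 1/4.
t_2 = 1/(1/4 + 2) = 4/9.
t_3 = 1/(4/9 + 2) = 9/22.
t_4 = 1/(9/22 + 2) = 22/53.
t_5 = 1/(22/53 + 2) = 53/128.

53/128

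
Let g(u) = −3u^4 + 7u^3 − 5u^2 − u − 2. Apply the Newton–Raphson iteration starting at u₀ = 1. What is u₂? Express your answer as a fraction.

g'(u) = −12u^3 + 21u^2 − 10u − 1.
g(1) = −4, g'(1) = −2, so u₁ = 1 − (−4)/(−2) = −1.
g(−1) = −16, g'(−1) = 42, so u₂ = (−1) − (−16)/42 = −13/21.

−13/21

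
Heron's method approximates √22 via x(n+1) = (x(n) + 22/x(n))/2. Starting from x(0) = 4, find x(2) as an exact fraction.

713/152

x(1) = (4 + 22/4)/2 = 19/4.
x(2) = (19/4 + 22/(19/4))/2 = 713/152.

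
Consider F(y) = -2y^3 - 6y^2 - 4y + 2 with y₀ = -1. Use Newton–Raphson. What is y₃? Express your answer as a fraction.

-4

F'(y) = -6y^2 - 12y - 4.
F(-1) = 2, F'(-1) = 2, so y₁ = (-1) - 2/2 = -2.
F(-2) = 2, F'(-2) = -4, so y₂ = (-2) - 2/(-4) = -3/2.
F(-3/2) = 5/4, F'(-3/2) = 1/2, so y₃ = (-3/2) - (5/4)/(1/2) = -4.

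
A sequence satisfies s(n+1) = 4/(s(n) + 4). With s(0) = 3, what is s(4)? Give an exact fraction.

s(1) = 4/(3 + 4) = 4/7.
s(2) = 4/(4/7 + 4) = 7/8.
s(3) = 4/(7/8 + 4) = 32/39.
s(4) = 4/(32/39 + 4) = 39/47.

39/47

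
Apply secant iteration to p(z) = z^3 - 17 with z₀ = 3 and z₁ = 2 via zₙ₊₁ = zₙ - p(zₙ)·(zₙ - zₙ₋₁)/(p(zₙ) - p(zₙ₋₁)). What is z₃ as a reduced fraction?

p(3) = 10, p(2) = -9. z₂ = 2 - (-9)·(2 - 3)/((-9) - 10) = 47/19.
p(2) = -9, p(47/19) = -12780/6859. z₃ = (47/19) - (-12780/6859)·((47/19) - 2)/((-12780/6859) - (-9)) = 4709/1813.

4709/1813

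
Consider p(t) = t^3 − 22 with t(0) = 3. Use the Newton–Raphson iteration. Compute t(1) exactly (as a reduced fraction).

76/27

p'(t) = 3t^2.
p(3) = 5, p'(3) = 27, so t(1) = 3 − 5/27 = 76/27.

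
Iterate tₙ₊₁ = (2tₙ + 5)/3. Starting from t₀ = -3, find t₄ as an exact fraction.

t₁ = (2·(-3) + 5)/3 = -1/3.
t₂ = (2·(-1/3) + 5)/3 = 13/9.
t₃ = (2·(13/9) + 5)/3 = 71/27.
t₄ = (2·(71/27) + 5)/3 = 277/81.

277/81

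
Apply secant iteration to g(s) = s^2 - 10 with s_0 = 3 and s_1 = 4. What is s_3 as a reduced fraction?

79/25

g(3) = -1, g(4) = 6. s_2 = 4 - 6·(4 - 3)/(6 - (-1)) = 22/7.
g(4) = 6, g(22/7) = -6/49. s_3 = (22/7) - (-6/49)·((22/7) - 4)/((-6/49) - 6) = 79/25.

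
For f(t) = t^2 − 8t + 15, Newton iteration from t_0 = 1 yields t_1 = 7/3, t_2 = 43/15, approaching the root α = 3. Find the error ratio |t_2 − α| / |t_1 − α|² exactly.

t_1 − α = 7/3 − 3 = −2/3, so |t_1 − α| = 2/3.
t_2 − α = 43/15 − 3 = −2/15, so |t_2 − α| = 2/15.
|t_1 − α|² = 4/9.
Ratio = (2/15) / (4/9) = 3/10.

3/10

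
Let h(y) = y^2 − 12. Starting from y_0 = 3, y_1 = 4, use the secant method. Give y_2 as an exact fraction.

h(3) = −3, h(4) = 4. y_2 = 4 − 4·(4 − 3)/(4 − (−3)) = 24/7.

24/7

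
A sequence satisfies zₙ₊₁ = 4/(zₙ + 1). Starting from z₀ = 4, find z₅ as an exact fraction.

260/181

z₁ = 4/(4 + 1) = 4/5.
z₂ = 4/(4/5 + 1) = 20/9.
z₃ = 4/(20/9 + 1) = 36/29.
z₄ = 4/(36/29 + 1) = 116/65.
z₅ = 4/(116/65 + 1) = 260/181.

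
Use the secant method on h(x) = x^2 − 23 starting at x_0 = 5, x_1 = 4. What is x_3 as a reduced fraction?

379/79

h(5) = 2, h(4) = −7. x_2 = 4 − (−7)·(4 − 5)/((−7) − 2) = 43/9.
h(4) = −7, h(43/9) = −14/81. x_3 = (43/9) − (−14/81)·((43/9) − 4)/((−14/81) − (−7)) = 379/79.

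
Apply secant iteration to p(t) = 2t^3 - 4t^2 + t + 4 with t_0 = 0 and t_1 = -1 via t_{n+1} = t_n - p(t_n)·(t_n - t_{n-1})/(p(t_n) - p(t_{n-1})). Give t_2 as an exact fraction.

-4/7

p(0) = 4, p(-1) = -3. t_2 = (-1) - (-3)·((-1) - 0)/((-3) - 4) = -4/7.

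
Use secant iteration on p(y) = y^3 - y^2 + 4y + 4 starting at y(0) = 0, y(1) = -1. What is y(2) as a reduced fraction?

p(0) = 4, p(-1) = -2. y(2) = (-1) - (-2)·((-1) - 0)/((-2) - 4) = -2/3.

-2/3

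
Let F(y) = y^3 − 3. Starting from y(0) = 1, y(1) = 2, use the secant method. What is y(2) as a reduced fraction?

9/7

F(1) = −2, F(2) = 5. y(2) = 2 − 5·(2 − 1)/(5 − (−2)) = 9/7.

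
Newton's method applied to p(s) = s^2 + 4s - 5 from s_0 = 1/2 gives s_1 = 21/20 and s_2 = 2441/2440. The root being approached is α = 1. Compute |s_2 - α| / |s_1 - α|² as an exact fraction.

10/61

s_1 - α = 21/20 - 1 = 1/20, so |s_1 - α| = 1/20.
s_2 - α = 2441/2440 - 1 = 1/2440, so |s_2 - α| = 1/2440.
|s_1 - α|² = 1/400.
Ratio = (1/2440) / (1/400) = 10/61.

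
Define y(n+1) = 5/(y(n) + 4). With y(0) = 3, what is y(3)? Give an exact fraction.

y(1) = 5/(3 + 4) = 5/7.
y(2) = 5/(5/7 + 4) = 35/33.
y(3) = 5/(35/33 + 4) = 165/167.

165/167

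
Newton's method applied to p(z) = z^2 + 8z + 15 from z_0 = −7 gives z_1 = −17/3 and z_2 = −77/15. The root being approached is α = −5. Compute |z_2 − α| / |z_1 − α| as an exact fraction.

z_1 − α = −17/3 − (−5) = −17/3 + 5 = −2/3, so |z_1 − α| = 2/3.
z_2 − α = −77/15 − (−5) = −77/15 + 5 = −2/15, so |z_2 − α| = 2/15.
Ratio = (2/15) / (2/3) = 1/5.

1/5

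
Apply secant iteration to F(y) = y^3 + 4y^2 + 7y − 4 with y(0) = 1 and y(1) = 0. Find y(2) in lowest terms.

F(1) = 8, F(0) = −4. y(2) = 0 − (−4)·(0 − 1)/((−4) − 8) = 1/3.

1/3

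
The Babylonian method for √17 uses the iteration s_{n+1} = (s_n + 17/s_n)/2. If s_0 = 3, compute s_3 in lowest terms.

25889/6279

s_1 = (3 + 17/3)/2 = 13/3.
s_2 = (13/3 + 17/(13/3))/2 = 161/39.
s_3 = (161/39 + 17/(161/39))/2 = 25889/6279.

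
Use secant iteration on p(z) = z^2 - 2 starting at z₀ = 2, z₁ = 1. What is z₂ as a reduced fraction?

p(2) = 2, p(1) = -1. z₂ = 1 - (-1)·(1 - 2)/((-1) - 2) = 4/3.

4/3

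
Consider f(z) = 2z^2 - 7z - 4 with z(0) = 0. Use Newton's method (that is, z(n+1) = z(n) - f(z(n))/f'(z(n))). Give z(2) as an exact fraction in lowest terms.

-228/455

f'(z) = 4z - 7.
f(0) = -4, f'(0) = -7, so z(1) = 0 - (-4)/(-7) = -4/7.
f(-4/7) = 32/49, f'(-4/7) = -65/7, so z(2) = (-4/7) - (32/49)/(-65/7) = -228/455.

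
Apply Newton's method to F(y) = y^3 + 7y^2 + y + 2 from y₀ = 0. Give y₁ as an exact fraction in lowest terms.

−2

F'(y) = 3y^2 + 14y + 1.
F(0) = 2, F'(0) = 1, so y₁ = 0 − 2/1 = −2.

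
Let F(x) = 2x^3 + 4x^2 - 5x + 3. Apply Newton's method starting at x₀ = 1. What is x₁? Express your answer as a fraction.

F'(x) = 6x^2 + 8x - 5.
F(1) = 4, F'(1) = 9, so x₁ = 1 - 4/9 = 5/9.

5/9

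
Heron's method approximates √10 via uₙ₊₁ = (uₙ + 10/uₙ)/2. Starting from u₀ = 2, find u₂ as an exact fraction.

u₁ = (2 + 10/2)/2 = 7/2.
u₂ = (7/2 + 10/(7/2))/2 = 89/28.

89/28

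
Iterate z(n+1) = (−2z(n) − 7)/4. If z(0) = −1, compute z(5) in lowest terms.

z(1) = (−2·(−1) − 7)/4 = −5/4.
z(2) = (−2·(−5/4) − 7)/4 = −9/8.
z(3) = (−2·(−9/8) − 7)/4 = −19/16.
z(4) = (−2·(−19/16) − 7)/4 = −37/32.
z(5) = (−2·(−37/32) − 7)/4 = −75/64.

−75/64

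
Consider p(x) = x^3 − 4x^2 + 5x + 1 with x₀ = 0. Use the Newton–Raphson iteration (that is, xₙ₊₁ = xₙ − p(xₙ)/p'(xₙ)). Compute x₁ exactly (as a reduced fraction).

−1/5

p'(x) = 3x^2 − 8x + 5.
p(0) = 1, p'(0) = 5, so x₁ = 0 − 1/5 = −1/5.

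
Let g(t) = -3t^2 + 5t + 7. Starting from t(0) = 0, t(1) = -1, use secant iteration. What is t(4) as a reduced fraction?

-6377/7033

g(0) = 7, g(-1) = -1. t(2) = (-1) - (-1)·((-1) - 0)/((-1) - 7) = -7/8.
g(-1) = -1, g(-7/8) = 21/64. t(3) = (-7/8) - (21/64)·((-7/8) - (-1))/((21/64) - (-1)) = -77/85.
g(-7/8) = 21/64, g(-77/85) = 63/7225. t(4) = (-77/85) - (63/7225)·((-77/85) - (-7/8))/((63/7225) - (21/64)) = -6377/7033.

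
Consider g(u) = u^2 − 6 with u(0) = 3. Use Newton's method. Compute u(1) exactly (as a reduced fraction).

g'(u) = 2u.
g(3) = 3, g'(3) = 6, so u(1) = 3 − 3/6 = 5/2.

5/2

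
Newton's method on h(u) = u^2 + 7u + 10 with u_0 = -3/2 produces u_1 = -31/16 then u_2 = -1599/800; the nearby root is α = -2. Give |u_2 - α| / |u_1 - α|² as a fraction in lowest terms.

8/25

u_1 - α = -31/16 - (-2) = -31/16 + 2 = 1/16, so |u_1 - α| = 1/16.
u_2 - α = -1599/800 - (-2) = -1599/800 + 2 = 1/800, so |u_2 - α| = 1/800.
|u_1 - α|² = 1/256.
Ratio = (1/800) / (1/256) = 8/25.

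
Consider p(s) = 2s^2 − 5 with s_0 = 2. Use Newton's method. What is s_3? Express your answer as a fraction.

p'(s) = 4s.
p(2) = 3, p'(2) = 8, so s_1 = 2 − 3/8 = 13/8.
p(13/8) = 9/32, p'(13/8) = 13/2, so s_2 = (13/8) − (9/32)/(13/2) = 329/208.
p(329/208) = 81/21632, p'(329/208) = 329/52, so s_3 = (329/208) − (81/21632)/(329/52) = 216401/136864.

216401/136864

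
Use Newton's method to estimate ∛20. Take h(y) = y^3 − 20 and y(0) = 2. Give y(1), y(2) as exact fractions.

h'(y) = 3y^2.
h(2) = −12, h'(2) = 12, so y(1) = 2 − (−12)/12 = 3.
h(3) = 7, h'(3) = 27, so y(2) = 3 − 7/27 = 74/27.

y(1) = 3, y(2) = 74/27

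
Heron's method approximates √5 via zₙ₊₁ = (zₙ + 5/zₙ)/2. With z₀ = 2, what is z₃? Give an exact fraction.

z₁ = (2 + 5/2)/2 = 9/4.
z₂ = (9/4 + 5/(9/4))/2 = 161/72.
z₃ = (161/72 + 5/(161/72))/2 = 51841/23184.

51841/23184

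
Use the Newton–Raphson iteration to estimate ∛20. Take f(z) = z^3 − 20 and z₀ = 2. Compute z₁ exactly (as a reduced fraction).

3

f'(z) = 3z^2.
f(2) = −12, f'(2) = 12, so z₁ = 2 − (−12)/12 = 3.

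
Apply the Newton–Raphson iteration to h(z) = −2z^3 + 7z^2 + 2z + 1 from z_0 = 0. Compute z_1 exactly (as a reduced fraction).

h'(z) = −6z^2 + 14z + 2.
h(0) = 1, h'(0) = 2, so z_1 = 0 − 1/2 = −1/2.

−1/2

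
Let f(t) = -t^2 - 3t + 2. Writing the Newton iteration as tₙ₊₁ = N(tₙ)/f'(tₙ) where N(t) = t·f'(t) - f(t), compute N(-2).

f'(t) = -2t - 3.
N(t) = t·f'(t) - f(t) = t·(-2t - 3) - (-t^2 - 3t + 2) = -t^2 - 2.
N(-2) = -6.

-6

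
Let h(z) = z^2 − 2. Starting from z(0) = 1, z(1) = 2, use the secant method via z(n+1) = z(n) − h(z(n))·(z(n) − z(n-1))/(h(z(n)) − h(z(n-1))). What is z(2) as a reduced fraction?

h(1) = −1, h(2) = 2. z(2) = 2 − 2·(2 − 1)/(2 − (−1)) = 4/3.

4/3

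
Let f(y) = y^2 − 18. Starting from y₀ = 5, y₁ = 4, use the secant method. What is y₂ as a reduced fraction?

f(5) = 7, f(4) = −2. y₂ = 4 − (−2)·(4 − 5)/((−2) − 7) = 38/9.

38/9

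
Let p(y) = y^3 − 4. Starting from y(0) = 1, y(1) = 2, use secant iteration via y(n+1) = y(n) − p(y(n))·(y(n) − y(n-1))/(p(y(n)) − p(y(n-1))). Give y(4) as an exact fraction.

p(1) = −3, p(2) = 4. y(2) = 2 − 4·(2 − 1)/(4 − (−3)) = 10/7.
p(2) = 4, p(10/7) = −372/343. y(3) = (10/7) − (−372/343)·((10/7) − 2)/((−372/343) − 4) = 169/109.
p(10/7) = −372/343, p(169/109) = −353307/1295029. y(4) = (169/109) − (−353307/1295029)·((169/109) − (10/7))/((−353307/1295029) − (−372/343)) = 2056682/1292353.

2056682/1292353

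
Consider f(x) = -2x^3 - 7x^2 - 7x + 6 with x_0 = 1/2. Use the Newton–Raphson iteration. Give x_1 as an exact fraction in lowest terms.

f'(x) = -6x^2 - 14x - 7.
f(1/2) = 1/2, f'(1/2) = -31/2, so x_1 = (1/2) - (1/2)/(-31/2) = 33/62.

33/62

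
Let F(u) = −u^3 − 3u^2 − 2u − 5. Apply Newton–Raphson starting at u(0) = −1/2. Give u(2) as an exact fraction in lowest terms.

F'(u) = −3u^2 − 6u − 2.
F(−1/2) = −37/8, F'(−1/2) = 1/4, so u(1) = (−1/2) − (−37/8)/(1/4) = 18.
F(18) = −6845, F'(18) = −1082, so u(2) = 18 − (−6845)/(−1082) = 12631/1082.

12631/1082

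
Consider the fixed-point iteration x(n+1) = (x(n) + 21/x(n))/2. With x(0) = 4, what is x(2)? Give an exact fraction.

x(1) = (4 + 21/4)/2 = 37/8.
x(2) = (37/8 + 21/(37/8))/2 = 2713/592.

2713/592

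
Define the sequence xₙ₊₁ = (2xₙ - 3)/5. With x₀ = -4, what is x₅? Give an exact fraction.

x₁ = (2·(-4) - 3)/5 = -11/5.
x₂ = (2·(-11/5) - 3)/5 = -37/25.
x₃ = (2·(-37/25) - 3)/5 = -149/125.
x₄ = (2·(-149/125) - 3)/5 = -673/625.
x₅ = (2·(-673/625) - 3)/5 = -3221/3125.

-3221/3125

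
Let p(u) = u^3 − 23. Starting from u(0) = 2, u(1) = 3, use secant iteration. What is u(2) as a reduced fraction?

53/19

p(2) = −15, p(3) = 4. u(2) = 3 − 4·(3 − 2)/(4 − (−15)) = 53/19.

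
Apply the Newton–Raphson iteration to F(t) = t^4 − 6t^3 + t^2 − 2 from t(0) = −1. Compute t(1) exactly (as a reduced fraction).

−3/4

F'(t) = 4t^3 − 18t^2 + 2t.
F(−1) = 6, F'(−1) = −24, so t(1) = (−1) − 6/(−24) = −3/4.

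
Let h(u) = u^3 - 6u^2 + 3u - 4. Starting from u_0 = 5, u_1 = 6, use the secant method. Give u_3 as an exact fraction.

h(5) = -14, h(6) = 14. u_2 = 6 - 14·(6 - 5)/(14 - (-14)) = 11/2.
h(6) = 14, h(11/2) = -21/8. u_3 = (11/2) - (-21/8)·((11/2) - 6)/((-21/8) - 14) = 106/19.

106/19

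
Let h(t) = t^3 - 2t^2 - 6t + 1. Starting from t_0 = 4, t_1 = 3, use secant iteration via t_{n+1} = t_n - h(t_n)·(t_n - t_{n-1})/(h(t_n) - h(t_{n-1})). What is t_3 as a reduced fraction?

h(4) = 9, h(3) = -8. t_2 = 3 - (-8)·(3 - 4)/((-8) - 9) = 59/17.
h(3) = -8, h(59/17) = -10368/4913. t_3 = (59/17) - (-10368/4913)·((59/17) - 3)/((-10368/4913) - (-8)) = 13163/3617.

13163/3617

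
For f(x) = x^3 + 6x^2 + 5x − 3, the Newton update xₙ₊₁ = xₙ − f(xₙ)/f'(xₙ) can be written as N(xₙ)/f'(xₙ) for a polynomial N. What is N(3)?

f'(x) = 3x^2 + 12x + 5.
N(x) = x·f'(x) − f(x) = x·(3x^2 + 12x + 5) − (x^3 + 6x^2 + 5x − 3) = 2x^3 + 6x^2 + 3.
N(3) = 111.

111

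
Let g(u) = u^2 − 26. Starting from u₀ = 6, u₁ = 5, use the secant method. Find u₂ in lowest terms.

56/11

g(6) = 10, g(5) = −1. u₂ = 5 − (−1)·(5 − 6)/((−1) − 10) = 56/11.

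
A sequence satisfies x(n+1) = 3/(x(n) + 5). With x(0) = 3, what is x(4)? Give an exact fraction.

717/1324

x(1) = 3/(3 + 5) = 3/8.
x(2) = 3/(3/8 + 5) = 24/43.
x(3) = 3/(24/43 + 5) = 129/239.
x(4) = 3/(129/239 + 5) = 717/1324.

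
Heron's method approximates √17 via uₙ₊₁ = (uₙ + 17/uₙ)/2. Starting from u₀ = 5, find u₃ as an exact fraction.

u₁ = (5 + 17/5)/2 = 21/5.
u₂ = (21/5 + 17/(21/5))/2 = 433/105.
u₃ = (433/105 + 17/(433/105))/2 = 187457/45465.

187457/45465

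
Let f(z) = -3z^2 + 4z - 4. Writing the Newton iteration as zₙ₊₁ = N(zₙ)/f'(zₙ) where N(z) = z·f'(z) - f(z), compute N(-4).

f'(z) = -6z + 4.
N(z) = z·f'(z) - f(z) = z·(-6z + 4) - (-3z^2 + 4z - 4) = -3z^2 + 4.
N(-4) = -44.

-44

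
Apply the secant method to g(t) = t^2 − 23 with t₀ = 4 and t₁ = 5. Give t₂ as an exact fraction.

43/9

g(4) = −7, g(5) = 2. t₂ = 5 − 2·(5 − 4)/(2 − (−7)) = 43/9.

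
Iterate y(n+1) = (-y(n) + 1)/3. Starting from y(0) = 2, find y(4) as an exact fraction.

y(1) = (-2 + 1)/3 = -1/3.
y(2) = (-(-1/3) + 1)/3 = 4/9.
y(3) = (-(4/9) + 1)/3 = 5/27.
y(4) = (-(5/27) + 1)/3 = 22/81.

22/81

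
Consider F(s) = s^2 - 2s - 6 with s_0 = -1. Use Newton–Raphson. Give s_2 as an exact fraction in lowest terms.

F'(s) = 2s - 2.
F(-1) = -3, F'(-1) = -4, so s_1 = (-1) - (-3)/(-4) = -7/4.
F(-7/4) = 9/16, F'(-7/4) = -11/2, so s_2 = (-7/4) - (9/16)/(-11/2) = -145/88.

-145/88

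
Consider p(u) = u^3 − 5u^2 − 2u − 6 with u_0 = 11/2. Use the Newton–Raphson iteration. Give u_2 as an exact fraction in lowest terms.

70937/12771

p'(u) = 3u^2 − 10u − 2.
p(11/2) = −15/8, p'(11/2) = 135/4, so u_1 = (11/2) − (−15/8)/(135/4) = 50/9.
p(50/9) = 26/729, p'(50/9) = 946/27, so u_2 = (50/9) − (26/729)/(946/27) = 70937/12771.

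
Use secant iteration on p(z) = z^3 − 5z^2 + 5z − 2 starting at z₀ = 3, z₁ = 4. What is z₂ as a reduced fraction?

26/7

p(3) = −5, p(4) = 2. z₂ = 4 − 2·(4 − 3)/(2 − (−5)) = 26/7.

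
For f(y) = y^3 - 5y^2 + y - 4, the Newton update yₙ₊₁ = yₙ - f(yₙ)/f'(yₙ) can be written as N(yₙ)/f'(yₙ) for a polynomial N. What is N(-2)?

f'(y) = 3y^2 - 10y + 1.
N(y) = y·f'(y) - f(y) = y·(3y^2 - 10y + 1) - (y^3 - 5y^2 + y - 4) = 2y^3 - 5y^2 + 4.
N(-2) = -32.

-32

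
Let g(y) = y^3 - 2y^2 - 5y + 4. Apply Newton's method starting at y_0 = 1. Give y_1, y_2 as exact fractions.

y_1 = 2/3, y_2 = 116/171

g'(y) = 3y^2 - 4y - 5.
g(1) = -2, g'(1) = -6, so y_1 = 1 - (-2)/(-6) = 2/3.
g(2/3) = 2/27, g'(2/3) = -19/3, so y_2 = (2/3) - (2/27)/(-19/3) = 116/171.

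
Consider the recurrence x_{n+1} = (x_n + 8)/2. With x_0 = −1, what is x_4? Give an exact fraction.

x_1 = ((−1) + 8)/2 = 7/2.
x_2 = ((7/2) + 8)/2 = 23/4.
x_3 = ((23/4) + 8)/2 = 55/8.
x_4 = ((55/8) + 8)/2 = 119/16.

119/16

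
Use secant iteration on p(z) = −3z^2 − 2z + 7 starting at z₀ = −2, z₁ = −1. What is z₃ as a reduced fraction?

p(−2) = −1, p(−1) = 6. z₂ = (−1) − 6·((−1) − (−2))/(6 − (−1)) = −13/7.
p(−1) = 6, p(−13/7) = 18/49. z₃ = (−13/7) − (18/49)·((−13/7) − (−1))/((18/49) − 6) = −44/23.

−44/23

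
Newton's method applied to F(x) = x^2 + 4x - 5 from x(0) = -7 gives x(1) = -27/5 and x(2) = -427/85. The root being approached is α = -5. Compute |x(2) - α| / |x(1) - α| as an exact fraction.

1/17

x(1) - α = -27/5 - (-5) = -27/5 + 5 = -2/5, so |x(1) - α| = 2/5.
x(2) - α = -427/85 - (-5) = -427/85 + 5 = -2/85, so |x(2) - α| = 2/85.
Ratio = (2/85) / (2/5) = 1/17.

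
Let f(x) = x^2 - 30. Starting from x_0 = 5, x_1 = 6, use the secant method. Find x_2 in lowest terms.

f(5) = -5, f(6) = 6. x_2 = 6 - 6·(6 - 5)/(6 - (-5)) = 60/11.

60/11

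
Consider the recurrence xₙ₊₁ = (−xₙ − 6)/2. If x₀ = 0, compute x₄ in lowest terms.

x₁ = (−0 − 6)/2 = −3.
x₂ = (−(−3) − 6)/2 = −3/2.
x₃ = (−(−3/2) − 6)/2 = −9/4.
x₄ = (−(−9/4) − 6)/2 = −15/8.

−15/8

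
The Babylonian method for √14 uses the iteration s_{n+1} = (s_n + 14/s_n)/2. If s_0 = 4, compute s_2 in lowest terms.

s_1 = (4 + 14/4)/2 = 15/4.
s_2 = (15/4 + 14/(15/4))/2 = 449/120.

449/120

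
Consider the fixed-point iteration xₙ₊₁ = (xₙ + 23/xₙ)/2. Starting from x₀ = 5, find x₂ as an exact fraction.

x₁ = (5 + 23/5)/2 = 24/5.
x₂ = (24/5 + 23/(24/5))/2 = 1151/240.

1151/240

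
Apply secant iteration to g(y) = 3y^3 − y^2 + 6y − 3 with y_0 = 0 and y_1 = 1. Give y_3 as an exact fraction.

g(0) = −3, g(1) = 5. y_2 = 1 − 5·(1 − 0)/(5 − (−3)) = 3/8.
g(1) = 5, g(3/8) = −375/512. y_3 = (3/8) − (−375/512)·((3/8) − 1)/((−375/512) − 5) = 267/587.

267/587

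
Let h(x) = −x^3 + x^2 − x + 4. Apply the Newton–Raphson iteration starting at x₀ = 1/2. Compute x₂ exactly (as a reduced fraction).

7532/2043

h'(x) = −3x^2 + 2x − 1.
h(1/2) = 29/8, h'(1/2) = −3/4, so x₁ = (1/2) − (29/8)/(−3/4) = 16/3.
h(16/3) = −3364/27, h'(16/3) = −227/3, so x₂ = (16/3) − (−3364/27)/(−227/3) = 7532/2043.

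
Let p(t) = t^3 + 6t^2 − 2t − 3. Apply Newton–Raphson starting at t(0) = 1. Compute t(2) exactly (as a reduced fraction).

p'(t) = 3t^2 + 12t − 2.
p(1) = 2, p'(1) = 13, so t(1) = 1 − 2/13 = 11/13.
p(11/13) = 460/2197, p'(11/13) = 1741/169, so t(2) = (11/13) − (460/2197)/(1741/169) = 18691/22633.

18691/22633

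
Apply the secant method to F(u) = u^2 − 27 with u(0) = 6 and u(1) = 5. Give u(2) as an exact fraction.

57/11

F(6) = 9, F(5) = −2. u(2) = 5 − (−2)·(5 − 6)/((−2) − 9) = 57/11.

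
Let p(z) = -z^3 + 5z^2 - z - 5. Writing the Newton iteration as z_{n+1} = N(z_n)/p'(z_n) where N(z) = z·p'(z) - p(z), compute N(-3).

104

p'(z) = -3z^2 + 10z - 1.
N(z) = z·p'(z) - p(z) = z·(-3z^2 + 10z - 1) - (-z^3 + 5z^2 - z - 5) = -2z^3 + 5z^2 + 5.
N(-3) = 104.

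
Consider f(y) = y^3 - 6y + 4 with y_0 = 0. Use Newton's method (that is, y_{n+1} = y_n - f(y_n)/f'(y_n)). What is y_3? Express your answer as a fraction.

402758/550179

f'(y) = 3y^2 - 6.
f(0) = 4, f'(0) = -6, so y_1 = 0 - 4/(-6) = 2/3.
f(2/3) = 8/27, f'(2/3) = -14/3, so y_2 = (2/3) - (8/27)/(-14/3) = 46/63.
f(46/63) = 2080/250047, f'(46/63) = -5822/1323, so y_3 = (46/63) - (2080/250047)/(-5822/1323) = 402758/550179.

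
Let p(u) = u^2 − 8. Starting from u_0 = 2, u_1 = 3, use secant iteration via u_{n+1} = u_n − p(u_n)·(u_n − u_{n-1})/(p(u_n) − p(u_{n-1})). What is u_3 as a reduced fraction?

p(2) = −4, p(3) = 1. u_2 = 3 − 1·(3 − 2)/(1 − (−4)) = 14/5.
p(3) = 1, p(14/5) = −4/25. u_3 = (14/5) − (−4/25)·((14/5) − 3)/((−4/25) − 1) = 82/29.

82/29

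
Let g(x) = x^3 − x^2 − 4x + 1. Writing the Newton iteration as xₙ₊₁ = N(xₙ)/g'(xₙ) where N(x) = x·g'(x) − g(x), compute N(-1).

g'(x) = 3x^2 − 2x − 4.
N(x) = x·g'(x) − g(x) = x·(3x^2 − 2x − 4) − (x^3 − x^2 − 4x + 1) = 2x^3 − x^2 − 1.
N(-1) = −4.

−4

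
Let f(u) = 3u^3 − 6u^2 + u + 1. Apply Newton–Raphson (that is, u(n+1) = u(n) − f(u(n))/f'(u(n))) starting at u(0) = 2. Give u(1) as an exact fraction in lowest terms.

f'(u) = 9u^2 − 12u + 1.
f(2) = 3, f'(2) = 13, so u(1) = 2 − 3/13 = 23/13.

23/13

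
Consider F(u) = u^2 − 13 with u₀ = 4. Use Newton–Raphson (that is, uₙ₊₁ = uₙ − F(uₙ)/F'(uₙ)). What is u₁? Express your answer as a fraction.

F'(u) = 2u.
F(4) = 3, F'(4) = 8, so u₁ = 4 − 3/8 = 29/8.

29/8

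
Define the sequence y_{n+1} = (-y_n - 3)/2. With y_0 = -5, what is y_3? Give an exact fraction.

-1/2

y_1 = (-(-5) - 3)/2 = 1.
y_2 = (-1 - 3)/2 = -2.
y_3 = (-(-2) - 3)/2 = -1/2.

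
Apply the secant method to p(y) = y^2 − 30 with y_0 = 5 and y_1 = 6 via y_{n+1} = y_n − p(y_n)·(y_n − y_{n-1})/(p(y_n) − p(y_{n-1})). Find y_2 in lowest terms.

p(5) = −5, p(6) = 6. y_2 = 6 − 6·(6 − 5)/(6 − (−5)) = 60/11.

60/11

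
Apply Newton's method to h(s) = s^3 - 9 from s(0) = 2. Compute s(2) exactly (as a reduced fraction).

h'(s) = 3s^2.
h(2) = -1, h'(2) = 12, so s(1) = 2 - (-1)/12 = 25/12.
h(25/12) = 73/1728, h'(25/12) = 625/48, so s(2) = (25/12) - (73/1728)/(625/48) = 23401/11250.

23401/11250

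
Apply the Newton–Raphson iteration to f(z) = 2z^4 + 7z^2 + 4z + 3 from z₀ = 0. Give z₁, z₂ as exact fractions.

f'(z) = 8z^3 + 14z + 4.
f(0) = 3, f'(0) = 4, so z₁ = 0 - 3/4 = -3/4.
f(-3/4) = 585/128, f'(-3/4) = -79/8, so z₂ = (-3/4) - (585/128)/(-79/8) = -363/1264.

z₁ = -3/4, z₂ = -363/1264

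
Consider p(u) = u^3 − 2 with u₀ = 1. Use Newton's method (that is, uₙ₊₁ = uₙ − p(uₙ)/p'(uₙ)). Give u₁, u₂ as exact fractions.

u₁ = 4/3, u₂ = 91/72

p'(u) = 3u^2.
p(1) = −1, p'(1) = 3, so u₁ = 1 − (−1)/3 = 4/3.
p(4/3) = 10/27, p'(4/3) = 16/3, so u₂ = (4/3) − (10/27)/(16/3) = 91/72.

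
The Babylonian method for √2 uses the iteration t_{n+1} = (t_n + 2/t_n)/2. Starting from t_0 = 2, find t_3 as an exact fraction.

t_1 = (2 + 2/2)/2 = 3/2.
t_2 = (3/2 + 2/(3/2))/2 = 17/12.
t_3 = (17/12 + 2/(17/12))/2 = 577/408.

577/408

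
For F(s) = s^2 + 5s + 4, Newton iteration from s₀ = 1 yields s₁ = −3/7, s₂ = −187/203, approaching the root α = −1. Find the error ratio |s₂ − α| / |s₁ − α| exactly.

s₁ − α = −3/7 − (−1) = −3/7 + 1 = 4/7, so |s₁ − α| = 4/7.
s₂ − α = −187/203 − (−1) = −187/203 + 1 = 16/203, so |s₂ − α| = 16/203.
Ratio = (16/203) / (4/7) = 4/29.

4/29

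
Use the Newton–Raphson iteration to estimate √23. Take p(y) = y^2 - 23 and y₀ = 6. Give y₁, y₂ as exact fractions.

p'(y) = 2y.
p(6) = 13, p'(6) = 12, so y₁ = 6 - 13/12 = 59/12.
p(59/12) = 169/144, p'(59/12) = 59/6, so y₂ = (59/12) - (169/144)/(59/6) = 6793/1416.

y₁ = 59/12, y₂ = 6793/1416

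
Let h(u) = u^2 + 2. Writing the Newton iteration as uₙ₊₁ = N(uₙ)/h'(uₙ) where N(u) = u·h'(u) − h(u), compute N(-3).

h'(u) = 2u.
N(u) = u·h'(u) − h(u) = u·(2u) − (u^2 + 2) = u^2 − 2.
N(-3) = 7.

7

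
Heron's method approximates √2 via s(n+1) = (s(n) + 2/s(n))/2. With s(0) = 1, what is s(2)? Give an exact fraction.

17/12

s(1) = (1 + 2/1)/2 = 3/2.
s(2) = (3/2 + 2/(3/2))/2 = 17/12.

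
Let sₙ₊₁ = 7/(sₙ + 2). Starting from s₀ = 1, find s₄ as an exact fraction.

329/185

s₁ = 7/(1 + 2) = 7/3.
s₂ = 7/(7/3 + 2) = 21/13.
s₃ = 7/(21/13 + 2) = 91/47.
s₄ = 7/(91/47 + 2) = 329/185.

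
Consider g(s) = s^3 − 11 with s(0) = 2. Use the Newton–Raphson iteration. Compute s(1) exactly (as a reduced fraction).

g'(s) = 3s^2.
g(2) = −3, g'(2) = 12, so s(1) = 2 − (−3)/12 = 9/4.

9/4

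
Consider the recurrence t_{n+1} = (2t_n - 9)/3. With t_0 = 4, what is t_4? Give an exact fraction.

-521/81

t_1 = (2·4 - 9)/3 = -1/3.
t_2 = (2·(-1/3) - 9)/3 = -29/9.
t_3 = (2·(-29/9) - 9)/3 = -139/27.
t_4 = (2·(-139/27) - 9)/3 = -521/81.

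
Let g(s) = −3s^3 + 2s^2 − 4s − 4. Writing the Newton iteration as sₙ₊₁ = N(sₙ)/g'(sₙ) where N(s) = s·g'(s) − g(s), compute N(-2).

g'(s) = −9s^2 + 4s − 4.
N(s) = s·g'(s) − g(s) = s·(−9s^2 + 4s − 4) − (−3s^3 + 2s^2 − 4s − 4) = −6s^3 + 2s^2 + 4.
N(-2) = 60.

60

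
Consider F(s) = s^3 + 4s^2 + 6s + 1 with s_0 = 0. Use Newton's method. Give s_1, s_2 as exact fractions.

F'(s) = 3s^2 + 8s + 6.
F(0) = 1, F'(0) = 6, so s_1 = 0 − 1/6 = −1/6.
F(−1/6) = 23/216, F'(−1/6) = 19/4, so s_2 = (−1/6) − (23/216)/(19/4) = −97/513.

s_1 = −1/6, s_2 = −97/513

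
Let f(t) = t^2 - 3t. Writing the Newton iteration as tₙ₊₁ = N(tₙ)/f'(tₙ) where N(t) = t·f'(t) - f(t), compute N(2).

4

f'(t) = 2t - 3.
N(t) = t·f'(t) - f(t) = t·(2t - 3) - (t^2 - 3t) = t^2.
N(2) = 4.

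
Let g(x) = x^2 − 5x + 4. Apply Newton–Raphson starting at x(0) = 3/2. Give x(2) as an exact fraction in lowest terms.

g'(x) = 2x − 5.
g(3/2) = −5/4, g'(3/2) = −2, so x(1) = (3/2) − (−5/4)/(−2) = 7/8.
g(7/8) = 25/64, g'(7/8) = −13/4, so x(2) = (7/8) − (25/64)/(−13/4) = 207/208.

207/208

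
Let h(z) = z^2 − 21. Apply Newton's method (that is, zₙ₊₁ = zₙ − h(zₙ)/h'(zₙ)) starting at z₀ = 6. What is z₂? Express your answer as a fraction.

697/152

h'(z) = 2z.
h(6) = 15, h'(6) = 12, so z₁ = 6 − 15/12 = 19/4.
h(19/4) = 25/16, h'(19/4) = 19/2, so z₂ = (19/4) − (25/16)/(19/2) = 697/152.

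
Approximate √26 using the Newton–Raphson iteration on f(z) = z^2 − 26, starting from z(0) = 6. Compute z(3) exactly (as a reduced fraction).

7196593/1411368

f'(z) = 2z.
f(6) = 10, f'(6) = 12, so z(1) = 6 − 10/12 = 31/6.
f(31/6) = 25/36, f'(31/6) = 31/3, so z(2) = (31/6) − (25/36)/(31/3) = 1897/372.
f(1897/372) = 625/138384, f'(1897/372) = 1897/186, so z(3) = (1897/372) − (625/138384)/(1897/186) = 7196593/1411368.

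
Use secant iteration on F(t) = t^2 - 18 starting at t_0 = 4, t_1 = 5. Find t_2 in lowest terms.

38/9

F(4) = -2, F(5) = 7. t_2 = 5 - 7·(5 - 4)/(7 - (-2)) = 38/9.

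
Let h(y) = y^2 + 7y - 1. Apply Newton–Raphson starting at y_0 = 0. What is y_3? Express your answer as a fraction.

h'(y) = 2y + 7.
h(0) = -1, h'(0) = 7, so y_1 = 0 - (-1)/7 = 1/7.
h(1/7) = 1/49, h'(1/7) = 51/7, so y_2 = (1/7) - (1/49)/(51/7) = 50/357.
h(50/357) = 1/127449, h'(50/357) = 2599/357, so y_3 = (50/357) - (1/127449)/(2599/357) = 129949/927843.

129949/927843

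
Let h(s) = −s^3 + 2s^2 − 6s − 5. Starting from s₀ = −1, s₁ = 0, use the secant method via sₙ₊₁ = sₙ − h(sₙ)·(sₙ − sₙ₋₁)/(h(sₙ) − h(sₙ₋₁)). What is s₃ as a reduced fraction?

h(−1) = 4, h(0) = −5. s₂ = 0 − (−5)·(0 − (−1))/((−5) − 4) = −5/9.
h(0) = −5, h(−5/9) = −640/729. s₃ = (−5/9) − (−640/729)·((−5/9) − 0)/((−640/729) − (−5)) = −405/601.

−405/601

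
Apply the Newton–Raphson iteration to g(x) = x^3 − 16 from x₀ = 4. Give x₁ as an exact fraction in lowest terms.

g'(x) = 3x^2.
g(4) = 48, g'(4) = 48, so x₁ = 4 − 48/48 = 3.

3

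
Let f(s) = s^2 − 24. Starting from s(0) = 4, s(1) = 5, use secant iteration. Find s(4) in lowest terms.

4801/980

f(4) = −8, f(5) = 1. s(2) = 5 − 1·(5 − 4)/(1 − (−8)) = 44/9.
f(5) = 1, f(44/9) = −8/81. s(3) = (44/9) − (−8/81)·((44/9) − 5)/((−8/81) − 1) = 436/89.
f(44/9) = −8/81, f(436/89) = −8/7921. s(4) = (436/89) − (−8/7921)·((436/89) − (44/9))/((−8/7921) − (−8/81)) = 4801/980.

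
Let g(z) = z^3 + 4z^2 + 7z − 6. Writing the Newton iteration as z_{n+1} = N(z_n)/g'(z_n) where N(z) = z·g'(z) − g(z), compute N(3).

96

g'(z) = 3z^2 + 8z + 7.
N(z) = z·g'(z) − g(z) = z·(3z^2 + 8z + 7) − (z^3 + 4z^2 + 7z − 6) = 2z^3 + 4z^2 + 6.
N(3) = 96.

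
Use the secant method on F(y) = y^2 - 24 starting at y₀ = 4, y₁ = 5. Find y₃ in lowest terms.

436/89

F(4) = -8, F(5) = 1. y₂ = 5 - 1·(5 - 4)/(1 - (-8)) = 44/9.
F(5) = 1, F(44/9) = -8/81. y₃ = (44/9) - (-8/81)·((44/9) - 5)/((-8/81) - 1) = 436/89.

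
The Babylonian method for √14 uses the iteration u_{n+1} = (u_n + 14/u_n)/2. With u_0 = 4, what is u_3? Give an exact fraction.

u_1 = (4 + 14/4)/2 = 15/4.
u_2 = (15/4 + 14/(15/4))/2 = 449/120.
u_3 = (449/120 + 14/(449/120))/2 = 403201/107760.

403201/107760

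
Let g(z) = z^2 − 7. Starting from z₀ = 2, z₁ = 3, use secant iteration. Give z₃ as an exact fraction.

g(2) = −3, g(3) = 2. z₂ = 3 − 2·(3 − 2)/(2 − (−3)) = 13/5.
g(3) = 2, g(13/5) = −6/25. z₃ = (13/5) − (−6/25)·((13/5) − 3)/((−6/25) − 2) = 37/14.

37/14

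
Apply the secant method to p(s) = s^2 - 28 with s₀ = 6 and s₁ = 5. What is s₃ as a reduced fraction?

598/113

p(6) = 8, p(5) = -3. s₂ = 5 - (-3)·(5 - 6)/((-3) - 8) = 58/11.
p(5) = -3, p(58/11) = -24/121. s₃ = (58/11) - (-24/121)·((58/11) - 5)/((-24/121) - (-3)) = 598/113.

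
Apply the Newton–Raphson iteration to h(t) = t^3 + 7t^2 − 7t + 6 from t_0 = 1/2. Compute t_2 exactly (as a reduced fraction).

−2978/99

h'(t) = 3t^2 + 14t − 7.
h(1/2) = 35/8, h'(1/2) = 3/4, so t_1 = (1/2) − (35/8)/(3/4) = −16/3.
h(−16/3) = 2450/27, h'(−16/3) = 11/3, so t_2 = (−16/3) − (2450/27)/(11/3) = −2978/99.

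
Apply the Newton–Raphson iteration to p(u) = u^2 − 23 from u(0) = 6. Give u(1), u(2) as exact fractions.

u(1) = 59/12, u(2) = 6793/1416

p'(u) = 2u.
p(6) = 13, p'(6) = 12, so u(1) = 6 − 13/12 = 59/12.
p(59/12) = 169/144, p'(59/12) = 59/6, so u(2) = (59/12) − (169/144)/(59/6) = 6793/1416.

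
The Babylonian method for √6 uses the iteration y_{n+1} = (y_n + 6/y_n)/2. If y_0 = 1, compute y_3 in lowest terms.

10033/4088

y_1 = (1 + 6/1)/2 = 7/2.
y_2 = (7/2 + 6/(7/2))/2 = 73/28.
y_3 = (73/28 + 6/(73/28))/2 = 10033/4088.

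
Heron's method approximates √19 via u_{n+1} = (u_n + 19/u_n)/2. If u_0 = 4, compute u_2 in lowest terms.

2441/560

u_1 = (4 + 19/4)/2 = 35/8.
u_2 = (35/8 + 19/(35/8))/2 = 2441/560.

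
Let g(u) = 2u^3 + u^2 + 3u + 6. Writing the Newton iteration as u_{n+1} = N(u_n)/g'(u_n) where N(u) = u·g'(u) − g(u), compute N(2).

g'(u) = 6u^2 + 2u + 3.
N(u) = u·g'(u) − g(u) = u·(6u^2 + 2u + 3) − (2u^3 + u^2 + 3u + 6) = 4u^3 + u^2 − 6.
N(2) = 30.

30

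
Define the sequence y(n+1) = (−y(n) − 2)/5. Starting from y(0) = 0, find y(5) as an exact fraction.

−1042/3125

y(1) = (−0 − 2)/5 = −2/5.
y(2) = (−(−2/5) − 2)/5 = −8/25.
y(3) = (−(−8/25) − 2)/5 = −42/125.
y(4) = (−(−42/125) − 2)/5 = −208/625.
y(5) = (−(−208/625) − 2)/5 = −1042/3125.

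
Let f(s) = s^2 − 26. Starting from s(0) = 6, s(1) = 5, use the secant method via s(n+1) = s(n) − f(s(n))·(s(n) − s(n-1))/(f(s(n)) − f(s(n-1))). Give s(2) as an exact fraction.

56/11

f(6) = 10, f(5) = −1. s(2) = 5 − (−1)·(5 − 6)/((−1) − 10) = 56/11.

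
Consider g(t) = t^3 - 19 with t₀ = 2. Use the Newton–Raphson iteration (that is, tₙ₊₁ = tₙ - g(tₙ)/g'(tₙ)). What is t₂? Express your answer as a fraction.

g'(t) = 3t^2.
g(2) = -11, g'(2) = 12, so t₁ = 2 - (-11)/12 = 35/12.
g(35/12) = 10043/1728, g'(35/12) = 1225/48, so t₂ = (35/12) - (10043/1728)/(1225/48) = 59291/22050.

59291/22050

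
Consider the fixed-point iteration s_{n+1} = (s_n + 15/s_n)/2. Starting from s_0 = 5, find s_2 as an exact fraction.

31/8

s_1 = (5 + 15/5)/2 = 4.
s_2 = (4 + 15/4)/2 = 31/8.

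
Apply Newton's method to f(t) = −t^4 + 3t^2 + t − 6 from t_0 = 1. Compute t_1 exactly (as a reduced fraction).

2

f'(t) = −4t^3 + 6t + 1.
f(1) = −3, f'(1) = 3, so t_1 = 1 − (−3)/3 = 2.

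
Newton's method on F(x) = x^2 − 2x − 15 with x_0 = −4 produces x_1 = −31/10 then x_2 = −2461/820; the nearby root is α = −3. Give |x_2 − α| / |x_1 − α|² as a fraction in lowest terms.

5/41

x_1 − α = −31/10 − (−3) = −31/10 + 3 = −1/10, so |x_1 − α| = 1/10.
x_2 − α = −2461/820 − (−3) = −2461/820 + 3 = −1/820, so |x_2 − α| = 1/820.
|x_1 − α|² = 1/100.
Ratio = (1/820) / (1/100) = 5/41.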